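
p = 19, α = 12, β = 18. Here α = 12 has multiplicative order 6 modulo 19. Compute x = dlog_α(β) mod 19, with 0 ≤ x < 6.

Successive powers of 12 modulo 19:
  12^0=1  12^1=12  12^2=11  12^3=18
So 12^3 ≡ 18 (mod 19), giving x = 3.

3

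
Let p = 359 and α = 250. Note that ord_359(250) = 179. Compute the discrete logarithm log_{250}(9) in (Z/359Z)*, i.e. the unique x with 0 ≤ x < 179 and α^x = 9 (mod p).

Baby-step giant-step with m = ceil(sqrt(179)) = 14.
Baby table (250^j mod 359 for j=0..13):
  0:1  1:250  2:34  3:243  4:79  5:5  6:173  7:170
  8:138  9:36  10:25  11:147  12:132  13:331
Giant step factor: 250^(-14) ≡ 2 (mod 359).
Scan 9·2^i mod 359 for i = 0, 1, …:
  i=0: 9   i=1: 18   i=2: 36
Match at i=2, j=9: x = 2·14 + 9 = 37.

37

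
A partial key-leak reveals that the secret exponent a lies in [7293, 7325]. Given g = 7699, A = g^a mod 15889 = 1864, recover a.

Compute 7699^7293 mod 15889 = 6983, then multiply by 7699 repeatedly:
  7699^7293=6983  7699^7294=9630  7699^7295=3296  7699^7296=1171  7699^7297=6466
  7699^7298=1497  7699^7299=5878  7699^7300=2850  7699^7301=15330  7699^7302=2178
  7699^7303=5527  7699^7304=1631  7699^7305=4759  7699^7306=15396  7699^7307=1864
Found 1864 at exponent 7307.

7307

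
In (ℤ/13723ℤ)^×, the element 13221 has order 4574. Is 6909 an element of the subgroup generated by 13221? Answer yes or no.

no

6909 ∈ ⟨13221⟩ iff 6909^4574 ≡ 1 (mod 13723), since |⟨13221⟩| = 4574.
6909^4574 mod 13723 = 2150.
Since 2150 ≠ 1, 6909 does not lie in the subgroup.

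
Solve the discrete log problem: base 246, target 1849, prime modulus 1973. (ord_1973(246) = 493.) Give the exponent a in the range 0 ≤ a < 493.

Baby-step giant-step with m = ceil(sqrt(493)) = 23.
Baby table (246^j mod 1973 for j=0..22):
  0:1  1:246  2:1326  3:651  4:333  5:1025  6:1579  7:1726
  8:401  9:1969  10:989  11:615  12:1342  13:641  14:1819  15:1576
  16:988  17:369  18:16  19:1963  20:1486  21:551  22:1382
Giant step factor: 246^(-23) ≡ 1752 (mod 1973).
Scan 1849·1752^i mod 1973 for i = 0, 1, …:
  i=0: 1849   i=1: 1755   i=2: 826   i=3: 943
  i=4: 735   i=5: 1324   i=6: 1373   i=7: 409
  i=8: 369
Match at i=8, j=17: a = 8·23 + 17 = 201.

201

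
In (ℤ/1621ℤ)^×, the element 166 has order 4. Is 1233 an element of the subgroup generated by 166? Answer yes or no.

1233 ∈ ⟨166⟩ iff 1233^4 ≡ 1 (mod 1621), since |⟨166⟩| = 4.
1233^4 mod 1621 = 1535.
Since 1535 ≠ 1, 1233 does not lie in the subgroup.

no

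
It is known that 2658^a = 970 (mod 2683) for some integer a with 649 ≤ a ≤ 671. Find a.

Compute 2658^649 mod 2683 = 1086, then multiply by 2658 repeatedly:
  2658^649=1086  2658^650=2363  2658^651=2634  2658^652=1225  2658^653=1571
  2658^654=970
Found 970 at exponent 654.

654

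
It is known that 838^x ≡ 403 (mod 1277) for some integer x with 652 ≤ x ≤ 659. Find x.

659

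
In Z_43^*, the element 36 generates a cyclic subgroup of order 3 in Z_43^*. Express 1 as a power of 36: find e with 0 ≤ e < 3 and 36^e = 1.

Successive powers of 36 modulo 43:
  36^0=1
So 36^0 ≡ 1 (mod 43), giving e = 0.

0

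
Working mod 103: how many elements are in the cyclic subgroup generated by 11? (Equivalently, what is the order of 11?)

The order of 11 must divide p − 1 = 102 = 2 · 3 · 17.
Divisors: 1, 2, 3, 6, 17, 34, 51, 102.
Check each in increasing order: 11^1 ≡ 11;  11^2 ≡ 18;  11^3 ≡ 95;  11^6 ≡ 64;  11^17 ≡ 57;  11^34 ≡ 56;  11^51 ≡ 102;  11^102 ≡ 1.
Smallest exponent giving 1 is 102.

102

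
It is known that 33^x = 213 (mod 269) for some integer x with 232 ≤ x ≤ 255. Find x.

240

Compute 33^232 mod 269 = 119, then multiply by 33 repeatedly:
  33^232=119  33^233=161  33^234=202  33^235=210  33^236=205
  33^237=40  33^238=244  33^239=251  33^240=213
Found 213 at exponent 240.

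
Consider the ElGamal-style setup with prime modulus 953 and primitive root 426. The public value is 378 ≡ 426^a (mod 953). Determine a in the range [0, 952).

639

Baby-step giant-step with m = ceil(sqrt(952)) = 31.
Baby table (426^j mod 953 for j=0..30):
  0:1  1:426  2:406  3:463  4:920  5:237  6:897  7:922
  8:136  9:756  10:895  11:70  12:277  13:783  14:8  15:549
  16:389  17:845  18:689  19:943  20:505  21:705  22:135  23:330
  24:489  25:560  26:310  27:546  28:64  29:580  30:253
Giant step factor: 426^(-31) ≡ 257 (mod 953).
Scan 378·257^i mod 953 for i = 0, 1, …:
  i=0: 378   i=1: 893   i=2: 781   i=3: 587
  i=4: 285   i=5: 817   i=6: 309   i=7: 314
  i=8: 646   i=9: 200     …   i=19: 63
  i=20: 943
Match at i=20, j=19: a = 20·31 + 19 = 639.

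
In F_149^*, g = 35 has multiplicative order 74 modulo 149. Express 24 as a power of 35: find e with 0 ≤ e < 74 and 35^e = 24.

13

Baby-step giant-step with m = ceil(sqrt(74)) = 9.
Baby table (35^j mod 149 for j=0..8):
  0:1  1:35  2:33  3:112  4:46  5:120  6:28  7:86
  8:30
Giant step factor: 35^(-9) ≡ 64 (mod 149).
Scan 24·64^i mod 149 for i = 0, 1, …:
  i=0: 24   i=1: 46
Match at i=1, j=4: e = 1·9 + 4 = 13.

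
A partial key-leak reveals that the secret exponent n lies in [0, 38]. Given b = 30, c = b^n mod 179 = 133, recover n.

11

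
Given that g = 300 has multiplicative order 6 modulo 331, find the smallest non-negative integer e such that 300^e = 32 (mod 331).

5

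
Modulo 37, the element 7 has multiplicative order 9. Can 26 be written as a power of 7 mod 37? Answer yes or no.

yes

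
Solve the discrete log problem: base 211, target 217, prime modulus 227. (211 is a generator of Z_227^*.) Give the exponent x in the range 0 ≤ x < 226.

3

Baby-step giant-step with m = ceil(sqrt(226)) = 16.
Baby table (211^j mod 227 for j=0..15):
  0:1  1:211  2:29  3:217  4:160  5:164  6:100  7:216
  8:176  9:135  10:110  11:56  12:12  13:35  14:121  15:107
Giant step factor: 211^(-16) ≡ 203 (mod 227).
Scan 217·203^i mod 227 for i = 0, 1, …:
  i=0: 217
Match at i=0, j=3: x = 0·16 + 3 = 3.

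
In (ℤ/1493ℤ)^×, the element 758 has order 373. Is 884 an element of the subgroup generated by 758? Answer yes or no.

884 ∈ ⟨758⟩ iff 884^373 ≡ 1 (mod 1493), since |⟨758⟩| = 373.
884^373 mod 1493 = 1492.
Since 1492 ≠ 1, 884 does not lie in the subgroup.

no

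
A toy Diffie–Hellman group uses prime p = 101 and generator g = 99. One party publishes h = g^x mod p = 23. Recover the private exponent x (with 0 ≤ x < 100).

Baby-step giant-step with m = ceil(sqrt(100)) = 10.
Baby table (99^j mod 101 for j=0..9):
  0:1  1:99  2:4  3:93  4:16  5:69  6:64  7:74
  8:54  9:94
Giant step factor: 99^(-10) ≡ 65 (mod 101).
Scan 23·65^i mod 101 for i = 0, 1, …:
  i=0: 23   i=1: 81   i=2: 13   i=3: 37
  i=4: 82   i=5: 78   i=6: 20   i=7: 88
  i=8: 64
Match at i=8, j=6: x = 8·10 + 6 = 86.

86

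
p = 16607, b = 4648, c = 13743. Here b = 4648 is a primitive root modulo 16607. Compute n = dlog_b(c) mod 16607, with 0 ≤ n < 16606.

Baby-step giant-step with m = ceil(sqrt(16606)) = 129.
Baby table (4648^j mod 16607 for j=0..128):
  0:1  1:4648  2:14804  3:6191  4:12444  5:14138  6:16132  7:931
  8:9468  9:15321  10:1192  11:10285  12:9734  13:6164  14:3197  15:12998
  16:15045  17:13690  18:9703  19:11539  20:9269  21:3754  22:11242  23:7194
  24:7821  25:15892  26:14687  27:10406  28:7504  29:3892  30:4993  31:7485
  32:15222  33:6036  34:6105  35:11284  36:3126  37:15130  38:10202  39:5911
  40:6350  41:4161  42:9780  43:4081  44:3294  45:15465  46:6224  47:16365
  48:4460  49:4544  50:13015  51:11026  52:16253  53:15308  54:7196  55:510
  56:12286  57:10462  58:2080  59:2566  60:2942  61:6855  62:9814  63:12650
  64:8420  65:10068  66:14145  67:15454  68:4917  69:2984  70:2787  71:516
  72:6960  73:16251  74:6012  75:10802  76:4735  77:4005  78:15400  79:3030
  80:704  81:613  82:9427  83:7430  84:8687  85:5559  86:14347  87:7751
  88:6065  89:8041  90:8818  91:16595  92:10652  93:5029  94:8743  95:135
  96:13021  97:5700  98:5435  99:2633  100:15432  101:2303  102:9436  103:16048
  104:9067  105:11457  106:10094  107:2137  108:1790  109:16420  110:10995  111:5021
  112:4773  113:14559  114:13314  115:5790  116:8580  117:6433  118:7984  119:9594
  120:3117  121:6512  122:9822  123:13  124:10603  125:9775  126:14055  127:12309
  128:1117
Giant step factor: 4648^(-129) ≡ 16252 (mod 16607).
Scan 13743·16252^i mod 16607 for i = 0, 1, …:
  i=0: 13743   i=1: 3693   i=2: 938   i=3: 15757
  i=4: 2824   i=5: 10507   i=6: 6590   i=7: 2137
Match at i=7, j=107: n = 7·129 + 107 = 1010.

1010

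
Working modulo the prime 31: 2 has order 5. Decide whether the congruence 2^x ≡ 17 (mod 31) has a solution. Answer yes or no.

no

⟨2⟩ has order 5; its elements mod 31 are {1, 2, 4, 8, 16}.
17 is not in this set.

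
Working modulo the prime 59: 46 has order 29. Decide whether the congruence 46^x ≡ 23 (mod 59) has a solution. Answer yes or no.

23 ∈ ⟨46⟩ iff 23^29 ≡ 1 (mod 59), since |⟨46⟩| = 29.
23^29 mod 59 = 58.
Since 58 ≠ 1, 23 does not lie in the subgroup.

no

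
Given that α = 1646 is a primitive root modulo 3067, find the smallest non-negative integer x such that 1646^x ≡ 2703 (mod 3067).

1696

Baby-step giant-step with m = ceil(sqrt(3066)) = 56.
Baby table (1646^j mod 3067 for j=0..55):
  0:1  1:1646  2:1155  3:2657  4:2947  5:1835  6:2482  7:128
  8:2132  9:624  10:2726  11:3042  12:1788  13:1795  14:1049  15:3000
  16:130  17:2357  18:2934  19:1906  20:2802  21:2391  22:625  23:1305
  24:1130  25:1378  26:1675  27:2884  28:2415  29:258  30:1422  31:491
  32:1565  33:2777  34:1112  35:2420  36:2354  37:1063  38:1508  39:965
  40:2751  41:1254  42:3060  43:746  44:1116  45:2870  46:840  47:2490
  48:1028  49:2171  50:411  51:1766  52:2387  53:175  54:2819  55:2770
Giant step factor: 1646^(-56) ≡ 2240 (mod 3067).
Scan 2703·2240^i mod 3067 for i = 0, 1, …:
  i=0: 2703   i=1: 462   i=2: 1301   i=3: 590
  i=4: 2790   i=5: 2121   i=6: 257   i=7: 2151
  i=8: 3050   i=9: 1791     …   i=29: 2314
  i=30: 130
Match at i=30, j=16: x = 30·56 + 16 = 1696.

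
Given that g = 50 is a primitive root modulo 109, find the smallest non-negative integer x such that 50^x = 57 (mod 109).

59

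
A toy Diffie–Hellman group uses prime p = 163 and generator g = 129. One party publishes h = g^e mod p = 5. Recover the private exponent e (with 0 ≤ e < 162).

105

Baby-step giant-step with m = ceil(sqrt(162)) = 13.
Baby table (129^j mod 163 for j=0..12):
  0:1  1:129  2:15  3:142  4:62  5:11  6:115  7:2
  8:95  9:30  10:121  11:124  12:22
Giant step factor: 129^(-13) ≡ 73 (mod 163).
Scan 5·73^i mod 163 for i = 0, 1, …:
  i=0: 5   i=1: 39   i=2: 76   i=3: 6
  i=4: 112   i=5: 26   i=6: 105   i=7: 4
  i=8: 129
Match at i=8, j=1: e = 8·13 + 1 = 105.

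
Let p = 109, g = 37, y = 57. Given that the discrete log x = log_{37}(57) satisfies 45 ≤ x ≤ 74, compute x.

Compute 37^45 mod 109 = 101, then multiply by 37 repeatedly:
  37^45=101  37^46=31  37^47=57
Found 57 at exponent 47.

47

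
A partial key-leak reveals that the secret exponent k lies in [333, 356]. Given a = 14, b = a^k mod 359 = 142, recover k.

Compute 14^333 mod 359 = 7, then multiply by 14 repeatedly:
  14^333=7  14^334=98  14^335=295  14^336=181  14^337=21
  14^338=294  14^339=167  14^340=184  14^341=63  14^342=164
  14^343=142
Found 142 at exponent 343.

343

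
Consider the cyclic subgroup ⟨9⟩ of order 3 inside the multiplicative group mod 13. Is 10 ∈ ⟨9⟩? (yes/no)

⟨9⟩ has order 3; its elements mod 13 are {1, 3, 9}.
10 is not in this set.

no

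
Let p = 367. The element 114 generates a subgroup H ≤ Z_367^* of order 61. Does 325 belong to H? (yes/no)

325 ∈ ⟨114⟩ iff 325^61 ≡ 1 (mod 367), since |⟨114⟩| = 61.
325^61 mod 367 = 83.
Since 83 ≠ 1, 325 does not lie in the subgroup.

no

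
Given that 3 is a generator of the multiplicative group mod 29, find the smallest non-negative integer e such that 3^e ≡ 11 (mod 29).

5

Successive powers of 3 modulo 29:
  3^0=1  3^1=3  3^2=9  3^3=27  3^4=23  3^5=11
So 3^5 ≡ 11 (mod 29), giving e = 5.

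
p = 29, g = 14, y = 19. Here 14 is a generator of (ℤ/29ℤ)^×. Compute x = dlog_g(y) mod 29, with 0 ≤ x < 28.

Successive powers of 14 modulo 29:
  14^0=1  14^1=14  14^2=22  14^3=18  14^4=20  14^5=19
So 14^5 ≡ 19 (mod 29), giving x = 5.

5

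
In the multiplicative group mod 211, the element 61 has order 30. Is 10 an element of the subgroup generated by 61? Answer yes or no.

10 ∈ ⟨61⟩ iff 10^30 ≡ 1 (mod 211), since |⟨61⟩| = 30.
10^30 mod 211 = 1.
Since 1 = 1, 10 lies in the subgroup.

yes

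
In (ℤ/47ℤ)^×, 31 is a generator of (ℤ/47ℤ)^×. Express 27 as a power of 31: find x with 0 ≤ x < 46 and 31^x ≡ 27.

20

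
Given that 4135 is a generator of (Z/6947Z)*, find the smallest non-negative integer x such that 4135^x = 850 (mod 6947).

5494

Baby-step giant-step with m = ceil(sqrt(6946)) = 84.
Baby table (4135^j mod 6947 for j=0..83):
  0:1  1:4135  2:1658  3:6088  4:4899  5:6860  6:1499  7:1641
  8:5263  9:4501  10:622  11:1580  12:3120  13:621  14:4392  15:1462
  16:1480  17:6440  18:1549  19:6928  20:4799  21:3233  22:2427  23:4177
  24:1653  25:6254  26:3556  27:4208  28:4792  29:2076  30:4715  31:3243
  32:2095  33:6863  34:10  35:6615  36:2686  37:5304  38:361  39:6077
  40:1096  41:2516  42:4001  43:3328  44:6220  45:1906  46:3412  47:6210
  48:2238  49:726  50:906  51:1877  52:1596  53:6757  54:6308  55:4542
  56:3429  57:88  58:2636  59:17  60:825  61:398  62:6238  63:6866
  64:5468  65:4642  66:109  67:6107  68:100  69:3627  70:6019  71:4411
  72:3610  73:5194  74:4013  75:4319  76:5275  77:5492  78:6624  79:5166
  80:6332  81:6524  82:1539  83:313
Giant step factor: 4135^(-84) ≡ 4399 (mod 6947).
Scan 850·4399^i mod 6947 for i = 0, 1, …:
  i=0: 850   i=1: 1664   i=2: 4745   i=3: 4467
  i=4: 4217   i=5: 2093   i=6: 2332   i=7: 4696
  i=8: 4273   i=9: 5292     …   i=64: 289
  i=65: 10
Match at i=65, j=34: x = 65·84 + 34 = 5494.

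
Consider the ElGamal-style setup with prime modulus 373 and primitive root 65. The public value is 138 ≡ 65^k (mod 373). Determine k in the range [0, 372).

Baby-step giant-step with m = ceil(sqrt(372)) = 20.
Baby table (65^j mod 373 for j=0..19):
  0:1  1:65  2:122  3:97  4:337  5:271  6:84  7:238
  8:177  9:315  10:333  11:11  12:342  13:223  14:321  15:350
  16:370  17:178  18:7  19:82
Giant step factor: 65^(-20) ≡ 38 (mod 373).
Scan 138·38^i mod 373 for i = 0, 1, …:
  i=0: 138   i=1: 22   i=2: 90   i=3: 63
  i=4: 156   i=5: 333
Match at i=5, j=10: k = 5·20 + 10 = 110.

110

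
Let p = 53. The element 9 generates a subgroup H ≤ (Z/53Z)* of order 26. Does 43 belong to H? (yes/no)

yes

43 ∈ ⟨9⟩ iff 43^26 ≡ 1 (mod 53), since |⟨9⟩| = 26.
43^26 mod 53 = 1.
Since 1 = 1, 43 lies in the subgroup.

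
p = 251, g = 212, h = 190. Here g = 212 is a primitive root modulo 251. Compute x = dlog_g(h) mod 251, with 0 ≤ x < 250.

Baby-step giant-step with m = ceil(sqrt(250)) = 16.
Baby table (212^j mod 251 for j=0..15):
  0:1  1:212  2:15  3:168  4:225  5:10  6:112  7:150
  8:174  9:242  10:100  11:116  12:245  13:234  14:161  15:247
Giant step factor: 212^(-16) ≡ 214 (mod 251).
Scan 190·214^i mod 251 for i = 0, 1, …:
  i=0: 190   i=1: 249   i=2: 74   i=3: 23
  i=4: 153   i=5: 112
Match at i=5, j=6: x = 5·16 + 6 = 86.

86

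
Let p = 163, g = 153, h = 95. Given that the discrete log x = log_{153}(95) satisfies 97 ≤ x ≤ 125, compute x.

110

Compute 153^97 mod 163 = 42, then multiply by 153 repeatedly:
  153^97=42  153^98=69  153^99=125  153^100=54  153^101=112
  153^102=21  153^103=116  153^104=144  153^105=27  153^106=56
  153^107=92  153^108=58  153^109=72  153^110=95
Found 95 at exponent 110.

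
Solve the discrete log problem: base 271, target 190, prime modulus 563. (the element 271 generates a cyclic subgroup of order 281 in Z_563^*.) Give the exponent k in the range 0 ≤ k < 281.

161

Baby-step giant-step with m = ceil(sqrt(281)) = 17.
Baby table (271^j mod 563 for j=0..16):
  0:1  1:271  2:251  3:461  4:508  5:296  6:270  7:543
  8:210  9:47  10:351  11:537  12:273  13:230  14:400  15:304
  16:186
Giant step factor: 271^(-17) ≡ 177 (mod 563).
Scan 190·177^i mod 563 for i = 0, 1, …:
  i=0: 190   i=1: 413   i=2: 474   i=3: 11
  i=4: 258   i=5: 63   i=6: 454   i=7: 412
  i=8: 297   i=9: 210
Match at i=9, j=8: k = 9·17 + 8 = 161.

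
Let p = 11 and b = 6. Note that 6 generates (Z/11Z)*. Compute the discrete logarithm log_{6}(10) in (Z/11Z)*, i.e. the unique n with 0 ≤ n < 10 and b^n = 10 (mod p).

5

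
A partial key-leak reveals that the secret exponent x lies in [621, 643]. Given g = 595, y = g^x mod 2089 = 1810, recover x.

Compute 595^621 mod 2089 = 1810, then multiply by 595 repeatedly:
  595^621=1810
Found 1810 at exponent 621.

621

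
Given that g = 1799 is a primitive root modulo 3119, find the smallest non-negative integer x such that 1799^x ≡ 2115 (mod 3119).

723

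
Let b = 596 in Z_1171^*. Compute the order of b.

The order of 596 must divide p − 1 = 1170 = 2 · 3^2 · 5 · 13.
Divisors: 1, 2, 3, 5, 6, 9, 10, 13, 15, 18, 26, 30, 39, 45, 65, 78, 90, 117, 130, 195, 234, 390, 585, 1170.
Check each in increasing order: 596^1 ≡ 596;  596^2 ≡ 403;  596^3 ≡ 133;  596^5 ≡ 904;  596^6 ≡ 124;  596^9 ≡ 98;  596^10 ≡ 1029;  596^13 ≡ 1021;  596^15 ≡ 442;  596^18 ≡ 236;  596^26 ≡ 251;  596^30 ≡ 978;  596^39 ≡ 993;  596^45 ≡ 177;  596^65 ≡ 991;  596^78 ≡ 67;  596^90 ≡ 883;  596^117 ≡ 955;  596^130 ≡ 783;  596^195 ≡ 751;  596^234 ≡ 987;  596^390 ≡ 750;  596^585 ≡ 1170;  596^1170 ≡ 1.
Smallest exponent giving 1 is 1170.

1170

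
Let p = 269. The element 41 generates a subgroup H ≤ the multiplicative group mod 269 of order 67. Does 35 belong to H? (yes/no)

35 ∈ ⟨41⟩ iff 35^67 ≡ 1 (mod 269), since |⟨41⟩| = 67.
35^67 mod 269 = 82.
Since 82 ≠ 1, 35 does not lie in the subgroup.

no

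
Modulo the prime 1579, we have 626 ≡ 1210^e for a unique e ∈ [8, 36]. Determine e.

32

Compute 1210^8 mod 1579 = 458, then multiply by 1210 repeatedly:
  1210^8=458  1210^9=1530  1210^10=712  1210^11=965  1210^12=769
  1210^13=459  1210^14=1161  1210^15=1079  1210^16=1336  1210^17=1243
  1210^18=822  1210^19=1429  1210^20=85  1210^21=215  1210^22=1194
  1210^23=1534  1210^24=815  1210^25=854  1210^26=674  1210^27=776
  1210^28=1034  1210^29=572  1210^30=518  1210^31=1496  1210^32=626
Found 626 at exponent 32.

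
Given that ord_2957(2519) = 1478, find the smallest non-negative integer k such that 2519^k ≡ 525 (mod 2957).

38

Baby-step giant-step with m = ceil(sqrt(1478)) = 39.
Baby table (2519^j mod 2957 for j=0..38):
  0:1  1:2519  2:2596  3:1397  4:213  5:1330  6:2946  7:1861
  8:1014  9:2375  10:614  11:155  12:121  13:228  14:674  15:488
  16:2117  17:1252  18:1626  19:449  20:1457  21:546  22:369  23:1013
  24:2813  25:975  26:1715  27:2865  28:1855  29:685  30:1584  31:1103
  32:1834  33:1012  34:294  35:1336  36:318  37:2652  38:525
Giant step factor: 2519^(-39) ≡ 2222 (mod 2957).
Scan 525·2222^i mod 2957 for i = 0, 1, …:
  i=0: 525
Match at i=0, j=38: k = 0·39 + 38 = 38.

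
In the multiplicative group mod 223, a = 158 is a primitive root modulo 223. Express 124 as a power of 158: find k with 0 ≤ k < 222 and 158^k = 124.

Baby-step giant-step with m = ceil(sqrt(222)) = 15.
Baby table (158^j mod 223 for j=0..14):
  0:1  1:158  2:211  3:111  4:144  5:6  6:56  7:151
  8:220  9:195  10:36  11:113  12:14  13:205  14:55
Giant step factor: 158^(-15) ≡ 191 (mod 223).
Scan 124·191^i mod 223 for i = 0, 1, …:
  i=0: 124   i=1: 46   i=2: 89   i=3: 51
  i=4: 152   i=5: 42   i=6: 217   i=7: 192
  i=8: 100   i=9: 145   i=10: 43   i=11: 185
  i=12: 101   i=13: 113
Match at i=13, j=11: k = 13·15 + 11 = 206.

206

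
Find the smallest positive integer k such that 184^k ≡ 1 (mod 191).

The order of 184 must divide p − 1 = 190 = 2 · 5 · 19.
Divisors: 1, 2, 5, 10, 19, 38, 95, 190.
Check each in increasing order: 184^1 ≡ 184;  184^2 ≡ 49;  184^5 ≡ 1.
Smallest exponent giving 1 is 5.

5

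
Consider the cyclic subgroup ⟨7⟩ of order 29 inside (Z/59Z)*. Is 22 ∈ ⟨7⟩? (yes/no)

yes

22 ∈ ⟨7⟩ iff 22^29 ≡ 1 (mod 59), since |⟨7⟩| = 29.
22^29 mod 59 = 1.
Since 1 = 1, 22 lies in the subgroup.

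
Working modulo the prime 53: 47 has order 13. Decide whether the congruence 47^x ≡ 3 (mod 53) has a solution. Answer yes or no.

no

⟨47⟩ has order 13; its elements mod 53 are {1, 10, 13, 15, 16, 24, 28, 36, 42, 44, 46, 47, 49}.
3 is not in this set.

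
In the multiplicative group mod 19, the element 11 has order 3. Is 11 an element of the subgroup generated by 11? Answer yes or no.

⟨11⟩ has order 3; its elements mod 19 are {1, 7, 11}.
11 is in this set.

yes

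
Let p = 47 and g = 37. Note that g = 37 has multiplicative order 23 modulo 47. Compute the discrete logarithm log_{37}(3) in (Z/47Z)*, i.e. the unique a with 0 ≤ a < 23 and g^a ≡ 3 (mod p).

Successive powers of 37 modulo 47:
  37^0=1  37^1=37  37^2=6  37^3=34  37^4=36  37^5=16
  37^6=28  37^7=2  37^8=27  37^9=12  37^10=21  37^11=25
  37^12=32  37^13=9  37^14=4  37^15=7  37^16=24  37^17=42
  37^18=3
So 37^18 ≡ 3 (mod 47), giving a = 18.

18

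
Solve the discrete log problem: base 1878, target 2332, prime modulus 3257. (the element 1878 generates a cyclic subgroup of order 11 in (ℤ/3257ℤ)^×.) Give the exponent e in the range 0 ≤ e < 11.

Successive powers of 1878 modulo 3257:
  1878^0=1  1878^1=1878  1878^2=2810  1878^3=840  1878^4=1132  1878^5=2332
So 1878^5 ≡ 2332 (mod 3257), giving e = 5.

5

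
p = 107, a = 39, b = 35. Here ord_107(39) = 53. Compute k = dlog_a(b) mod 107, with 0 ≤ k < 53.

20

Baby-step giant-step with m = ceil(sqrt(53)) = 8.
Baby table (39^j mod 107 for j=0..7):
  0:1  1:39  2:23  3:41  4:101  5:87  6:76  7:75
Giant step factor: 39^(-8) ≡ 3 (mod 107).
Scan 35·3^i mod 107 for i = 0, 1, …:
  i=0: 35   i=1: 105   i=2: 101
Match at i=2, j=4: k = 2·8 + 4 = 20.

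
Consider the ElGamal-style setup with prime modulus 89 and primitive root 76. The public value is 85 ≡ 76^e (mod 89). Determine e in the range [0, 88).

76

Baby-step giant-step with m = ceil(sqrt(88)) = 10.
Baby table (76^j mod 89 for j=0..9):
  0:1  1:76  2:80  3:28  4:81  5:15  6:72  7:43
  8:64  9:58
Giant step factor: 76^(-10) ≡ 36 (mod 89).
Scan 85·36^i mod 89 for i = 0, 1, …:
  i=0: 85   i=1: 34   i=2: 67   i=3: 9
  i=4: 57   i=5: 5   i=6: 2   i=7: 72
Match at i=7, j=6: e = 7·10 + 6 = 76.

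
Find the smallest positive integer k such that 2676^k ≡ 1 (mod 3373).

1686

The order of 2676 must divide p − 1 = 3372 = 2^2 · 3 · 281.
Divisors: 1, 2, 3, 4, 6, 12, 281, 562, 843, 1124, 1686, 3372.
Check each in increasing order: 2676^1 ≡ 2676;  2676^2 ≡ 97;  2676^3 ≡ 3224;  2676^4 ≡ 2663;  2676^6 ≡ 1963;  2676^12 ≡ 1403;  2676^281 ≡ 2719;  2676^562 ≡ 2718;  2676^843 ≡ 3372;  2676^1124 ≡ 654;  2676^1686 ≡ 1.
Smallest exponent giving 1 is 1686.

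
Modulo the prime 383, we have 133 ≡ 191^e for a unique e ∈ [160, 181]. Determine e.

Compute 191^160 mod 383 = 350, then multiply by 191 repeatedly:
  191^160=350  191^161=208  191^162=279  191^163=52  191^164=357
  191^165=13  191^166=185  191^167=99  191^168=142  191^169=312
  191^170=227  191^171=78  191^172=344  191^173=211  191^174=86
  191^175=340  191^176=213  191^177=85  191^178=149  191^179=117
  191^180=133
Found 133 at exponent 180.

180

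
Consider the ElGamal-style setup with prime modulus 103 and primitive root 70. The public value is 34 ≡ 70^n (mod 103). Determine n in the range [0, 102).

96

Baby-step giant-step with m = ceil(sqrt(102)) = 11.
Baby table (70^j mod 103 for j=0..10):
  0:1  1:70  2:59  3:10  4:82  5:75  6:100  7:99
  8:29  9:73  10:63
Giant step factor: 70^(-11) ≡ 65 (mod 103).
Scan 34·65^i mod 103 for i = 0, 1, …:
  i=0: 34   i=1: 47   i=2: 68   i=3: 94
  i=4: 33   i=5: 85   i=6: 66   i=7: 67
  i=8: 29
Match at i=8, j=8: n = 8·11 + 8 = 96.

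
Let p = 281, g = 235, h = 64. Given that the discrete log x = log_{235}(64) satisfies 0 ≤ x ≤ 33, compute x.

24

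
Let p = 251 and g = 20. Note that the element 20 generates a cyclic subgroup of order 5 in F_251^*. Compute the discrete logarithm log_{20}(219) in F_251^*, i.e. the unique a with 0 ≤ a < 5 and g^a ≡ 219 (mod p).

3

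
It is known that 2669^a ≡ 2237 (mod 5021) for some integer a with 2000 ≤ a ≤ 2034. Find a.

Compute 2669^2000 mod 5021 = 4540, then multiply by 2669 repeatedly:
  2669^2000=4540  2669^2001=1587  2669^2002=3000  2669^2003=3526  2669^2004=1540
  2669^2005=3082  2669^2006=1460  2669^2007=444  2669^2008=80  2669^2009=2638
  2669^2010=1380  2669^2011=2827  2669^2012=3721  2669^2013=4832  2669^2014=2680
  2669^2015=3016  2669^2016=1041  2669^2017=1816  2669^2018=1639  2669^2019=1200
  2669^2020=4423  2669^2021=616  2669^2022=2237
Found 2237 at exponent 2022.

2022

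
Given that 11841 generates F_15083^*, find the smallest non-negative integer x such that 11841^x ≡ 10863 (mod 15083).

13550

Baby-step giant-step with m = ceil(sqrt(15082)) = 123.
Baby table (11841^j mod 15083 for j=0..122):
  0:1  1:11841  2:12796  3:8701  4:11651  5:10373  6:5824  7:2508
  8:13884  9:10827  10:12090  11:4937  12:12392  13:6248  14:453  15:9508
  16:4716  17:4890  18:13936  19:8156  20:13830  21:4899  22:14924  23:2656
  24:1641  25:4177  26:2700  27:9823  28:9130  29:8469  30:9645  31:13052
  32:8314  33:14416  34:5545  35:2046  36:3388  37:11611  38:4306  39:6806
  40:1377  41:334  42:3148  43:5375  44:10198  45:20  46:10575  47:14592
  48:8107  49:6775  50:11381  51:10899  52:4911  53:6186  54:5378  55:472
  56:8242  57:6512  58:4296  59:9060  60:9164  61:3822  62:7302  63:7226
  64:12290  65:5106  66:7482  67:11903  68:7871  69:2654  70:8125  71:8751
  72:381  73:1604  74:3467  75:11904  76:4629  77:367  78:1743  79:5319
  80:10754  81:7428  82:5975  83:10705  84:373  85:12457  86:6680  87:2628
  88:1919  89:7881  90:400  91:338  92:5263  93:11310  94:14836  95:1375
  96:6818  97:7722  98:3056  99:1979  100:9440  101:14010  102:9576  103:10505
  104:204  105:2284  106:1025  107:10293  108:8773  109:4472  110:11622  111:13893
  112:11815  113:6590  114:7831  115:11670  116:9107  117:7620  118:1914  119:9008
  120:11835  121:2082  122:7340
Giant step factor: 11841^(-123) ≡ 13531 (mod 15083).
Scan 10863·13531^i mod 15083 for i = 0, 1, …:
  i=0: 10863   i=1: 3418   i=2: 4480   i=3: 303
  i=4: 12400   i=5: 1108   i=6: 14929   i=7: 12763
  i=8: 10886   i=9: 12971     …   i=109: 788
  i=110: 13830
Match at i=110, j=20: x = 110·123 + 20 = 13550.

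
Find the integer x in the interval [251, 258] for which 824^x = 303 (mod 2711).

Compute 824^251 mod 2711 = 796, then multiply by 824 repeatedly:
  824^251=796  824^252=2553  824^253=2647  824^254=1484  824^255=155
  824^256=303
Found 303 at exponent 256.

256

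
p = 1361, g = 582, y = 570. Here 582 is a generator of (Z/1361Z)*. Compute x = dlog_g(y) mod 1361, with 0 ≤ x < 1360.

Baby-step giant-step with m = ceil(sqrt(1360)) = 37.
Baby table (582^j mod 1361 for j=0..36):
  0:1  1:582  2:1196  3:601  4:5  5:188  6:536  7:283
  8:25  9:940  10:1319  11:54  12:125  13:617  14:1151  15:270
  16:625  17:363  18:311  19:1350  20:403  21:454  22:194  23:1306
  24:654  25:909  26:970  27:1086  28:548  29:462  30:767  31:1347
  32:18  33:949  34:1113  35:1291  36:90
Giant step factor: 582^(-37) ≡ 331 (mod 1361).
Scan 570·331^i mod 1361 for i = 0, 1, …:
  i=0: 570   i=1: 852   i=2: 285   i=3: 426
  i=4: 823   i=5: 213   i=6: 1092   i=7: 787
  i=8: 546   i=9: 1074   i=10: 273   i=11: 537
  i=12: 817   i=13: 949
Match at i=13, j=33: x = 13·37 + 33 = 514.

514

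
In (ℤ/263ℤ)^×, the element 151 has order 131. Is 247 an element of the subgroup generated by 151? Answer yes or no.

247 ∈ ⟨151⟩ iff 247^131 ≡ 1 (mod 263), since |⟨151⟩| = 131.
247^131 mod 263 = 262.
Since 262 ≠ 1, 247 does not lie in the subgroup.

no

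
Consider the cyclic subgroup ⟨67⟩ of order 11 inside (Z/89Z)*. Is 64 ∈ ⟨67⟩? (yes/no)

⟨67⟩ has order 11; its elements mod 89 are {1, 2, 4, 8, 16, 32, 39, 45, 64, 67, 78}.
64 is in this set.

yes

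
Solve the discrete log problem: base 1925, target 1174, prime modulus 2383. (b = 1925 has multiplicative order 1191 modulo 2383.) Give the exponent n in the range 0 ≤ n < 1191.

1040

Baby-step giant-step with m = ceil(sqrt(1191)) = 35.
Baby table (1925^j mod 2383 for j=0..34):
  0:1  1:1925  2:60  3:1116  4:1217  5:236  6:1530  7:2245
  8:1246  9:1252  10:887  11:1247  12:794  13:947  14:2363  15:2011
  16:1183  17:1510  18:1873  19:46  20:379  21:377  22:1293  23:1173
  24:1324  25:1273  26:801  27:124  28:400  29:291  30:170  31:779
  32:668  33:1463  34:1952
Giant step factor: 1925^(-35) ≡ 451 (mod 2383).
Scan 1174·451^i mod 2383 for i = 0, 1, …:
  i=0: 1174   i=1: 448   i=2: 1876   i=3: 111
  i=4: 18   i=5: 969   i=6: 930   i=7: 22
  i=8: 390   i=9: 1931     …   i=28: 304
  i=29: 1273
Match at i=29, j=25: n = 29·35 + 25 = 1040.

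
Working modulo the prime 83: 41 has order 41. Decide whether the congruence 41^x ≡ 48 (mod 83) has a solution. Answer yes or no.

yes

48 ∈ ⟨41⟩ iff 48^41 ≡ 1 (mod 83), since |⟨41⟩| = 41.
48^41 mod 83 = 1.
Since 1 = 1, 48 lies in the subgroup.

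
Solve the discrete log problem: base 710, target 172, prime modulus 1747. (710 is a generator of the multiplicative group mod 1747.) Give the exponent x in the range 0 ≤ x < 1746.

Baby-step giant-step with m = ceil(sqrt(1746)) = 42.
Baby table (710^j mod 1747 for j=0..41):
  0:1  1:710  2:964  3:1363  4:1639  5:188  6:708  7:1291
  8:1182  9:660  10:404  11:332  12:1622  13:347  14:43  15:831
  16:1271  17:958  18:597  19:1096  20:745  21:1356  22:163  23:428
  24:1649  25:300  26:1613  27:945  28:102  29:793  30:496  31:1013
  32:1213  33:1706  34:589  35:657  36:21  37:934  38:1027  39:671
  40:1226  41:454
Giant step factor: 710^(-42) ≡ 425 (mod 1747).
Scan 172·425^i mod 1747 for i = 0, 1, …:
  i=0: 172   i=1: 1473   i=2: 599   i=3: 1260
  i=4: 918   i=5: 569   i=6: 739   i=7: 1362
  i=8: 593   i=9: 457   i=10: 308   i=11: 1622
Match at i=11, j=12: x = 11·42 + 12 = 474.

474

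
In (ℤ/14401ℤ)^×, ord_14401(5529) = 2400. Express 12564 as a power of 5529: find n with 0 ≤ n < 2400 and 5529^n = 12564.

540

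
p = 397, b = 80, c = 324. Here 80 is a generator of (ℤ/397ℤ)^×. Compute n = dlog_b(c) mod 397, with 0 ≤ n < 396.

278

Baby-step giant-step with m = ceil(sqrt(396)) = 20.
Baby table (80^j mod 397 for j=0..19):
  0:1  1:80  2:48  3:267  4:319  5:112  6:226  7:215
  8:129  9:395  10:237  11:301  12:260  13:156  14:173  15:342
  16:364  17:139  18:4  19:320
Giant step factor: 80^(-20) ≡ 122 (mod 397).
Scan 324·122^i mod 397 for i = 0, 1, …:
  i=0: 324   i=1: 225   i=2: 57   i=3: 205
  i=4: 396   i=5: 275   i=6: 202   i=7: 30
  i=8: 87   i=9: 292   i=10: 291   i=11: 169
  i=12: 371   i=13: 4
Match at i=13, j=18: n = 13·20 + 18 = 278.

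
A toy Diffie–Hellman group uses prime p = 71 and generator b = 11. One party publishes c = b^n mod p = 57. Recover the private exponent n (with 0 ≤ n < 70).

42

Baby-step giant-step with m = ceil(sqrt(70)) = 9.
Baby table (11^j mod 71 for j=0..8):
  0:1  1:11  2:50  3:53  4:15  5:23  6:40  7:14
  8:12
Giant step factor: 11^(-9) ≡ 7 (mod 71).
Scan 57·7^i mod 71 for i = 0, 1, …:
  i=0: 57   i=1: 44   i=2: 24   i=3: 26
  i=4: 40
Match at i=4, j=6: n = 4·9 + 6 = 42.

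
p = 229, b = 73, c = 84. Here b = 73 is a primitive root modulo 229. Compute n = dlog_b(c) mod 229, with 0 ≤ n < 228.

Baby-step giant-step with m = ceil(sqrt(228)) = 16.
Baby table (73^j mod 229 for j=0..15):
  0:1  1:73  2:62  3:175  4:180  5:87  6:168  7:127
  8:111  9:88  10:12  11:189  12:57  13:39  14:99  15:128
Giant step factor: 73^(-16) ≡ 173 (mod 229).
Scan 84·173^i mod 229 for i = 0, 1, …:
  i=0: 84   i=1: 105   i=2: 74   i=3: 207
  i=4: 87
Match at i=4, j=5: n = 4·16 + 5 = 69.

69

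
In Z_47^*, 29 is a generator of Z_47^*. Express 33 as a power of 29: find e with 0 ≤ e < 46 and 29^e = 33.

Baby-step giant-step with m = ceil(sqrt(46)) = 7.
Baby table (29^j mod 47 for j=0..6):
  0:1  1:29  2:42  3:43  4:25  5:20  6:16
Giant step factor: 29^(-7) ≡ 39 (mod 47).
Scan 33·39^i mod 47 for i = 0, 1, …:
  i=0: 33   i=1: 18   i=2: 44   i=3: 24
  i=4: 43
Match at i=4, j=3: e = 4·7 + 3 = 31.

31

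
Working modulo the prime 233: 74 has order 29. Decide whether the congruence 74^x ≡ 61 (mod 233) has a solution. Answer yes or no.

61 ∈ ⟨74⟩ iff 61^29 ≡ 1 (mod 233), since |⟨74⟩| = 29.
61^29 mod 233 = 12.
Since 12 ≠ 1, 61 does not lie in the subgroup.

no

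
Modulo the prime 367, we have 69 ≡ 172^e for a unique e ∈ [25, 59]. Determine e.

47

Compute 172^25 mod 367 = 219, then multiply by 172 repeatedly:
  172^25=219  172^26=234  172^27=245  172^28=302  172^29=197
  172^30=120  172^31=88  172^32=89  172^33=261  172^34=118
  172^35=111  172^36=8  172^37=275  172^38=324  172^39=311
  172^40=277  172^41=301  172^42=25  172^43=263  172^44=95
  172^45=192  172^46=361  172^47=69
Found 69 at exponent 47.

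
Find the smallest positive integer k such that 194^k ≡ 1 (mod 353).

88

The order of 194 must divide p − 1 = 352 = 2^5 · 11.
Divisors: 1, 2, 4, 8, 11, 16, 22, 32, 44, 88, 176, 352.
Check each in increasing order: 194^1 ≡ 194;  194^2 ≡ 218;  194^4 ≡ 222;  194^8 ≡ 217;  194^11 ≡ 70;  194^16 ≡ 140;  194^22 ≡ 311;  194^32 ≡ 185;  194^44 ≡ 352;  194^88 ≡ 1.
Smallest exponent giving 1 is 88.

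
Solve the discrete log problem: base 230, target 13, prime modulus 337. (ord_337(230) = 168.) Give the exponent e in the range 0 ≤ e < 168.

Baby-step giant-step with m = ceil(sqrt(168)) = 13.
Baby table (230^j mod 337 for j=0..12):
  0:1  1:230  2:328  3:289  4:81  5:95  6:282  7:156
  8:158  9:281  10:263  11:167  12:329
Giant step factor: 230^(-13) ≡ 50 (mod 337).
Scan 13·50^i mod 337 for i = 0, 1, …:
  i=0: 13   i=1: 313   i=2: 148   i=3: 323
  i=4: 311   i=5: 48   i=6: 41   i=7: 28
  i=8: 52   i=9: 241   i=10: 255   i=11: 281
Match at i=11, j=9: e = 11·13 + 9 = 152.

152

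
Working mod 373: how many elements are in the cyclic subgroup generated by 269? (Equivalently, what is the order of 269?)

4

The order of 269 must divide p − 1 = 372 = 2^2 · 3 · 31.
Divisors: 1, 2, 3, 4, 6, 12, 31, 62, 93, 124, 186, 372.
Check each in increasing order: 269^1 ≡ 269;  269^2 ≡ 372;  269^3 ≡ 104;  269^4 ≡ 1.
Smallest exponent giving 1 is 4.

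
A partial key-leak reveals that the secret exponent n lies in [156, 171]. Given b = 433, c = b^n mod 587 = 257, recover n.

166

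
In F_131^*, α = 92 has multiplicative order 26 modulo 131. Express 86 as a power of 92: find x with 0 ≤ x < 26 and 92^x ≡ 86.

5

Successive powers of 92 modulo 131:
  92^0=1  92^1=92  92^2=80  92^3=24  92^4=112  92^5=86
So 92^5 ≡ 86 (mod 131), giving x = 5.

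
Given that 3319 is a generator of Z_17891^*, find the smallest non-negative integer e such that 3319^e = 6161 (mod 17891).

16125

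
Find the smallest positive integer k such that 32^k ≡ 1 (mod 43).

14

The order of 32 must divide p − 1 = 42 = 2 · 3 · 7.
Divisors: 1, 2, 3, 6, 7, 14, 21, 42.
Check each in increasing order: 32^1 ≡ 32;  32^2 ≡ 35;  32^3 ≡ 2;  32^6 ≡ 4;  32^7 ≡ 42;  32^14 ≡ 1.
Smallest exponent giving 1 is 14.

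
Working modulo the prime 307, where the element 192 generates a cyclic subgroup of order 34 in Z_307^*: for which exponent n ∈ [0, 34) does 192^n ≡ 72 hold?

Successive powers of 192 modulo 307:
  192^0=1  192^1=192  192^2=24  192^3=3  192^4=269  192^5=72
So 192^5 ≡ 72 (mod 307), giving n = 5.

5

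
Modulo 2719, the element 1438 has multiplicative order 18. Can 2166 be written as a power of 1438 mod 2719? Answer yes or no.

yes

2166 ∈ ⟨1438⟩ iff 2166^18 ≡ 1 (mod 2719), since |⟨1438⟩| = 18.
2166^18 mod 2719 = 1.
Since 1 = 1, 2166 lies in the subgroup.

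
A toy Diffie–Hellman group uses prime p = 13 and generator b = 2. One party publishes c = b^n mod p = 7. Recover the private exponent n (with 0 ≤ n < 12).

Successive powers of 2 modulo 13:
  2^0=1  2^1=2  2^2=4  2^3=8  2^4=3  2^5=6
  2^6=12  2^7=11  2^8=9  2^9=5  2^10=10  2^11=7
So 2^11 ≡ 7 (mod 13), giving n = 11.

11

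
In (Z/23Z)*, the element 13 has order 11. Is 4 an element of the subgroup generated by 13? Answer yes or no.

4 ∈ ⟨13⟩ iff 4^11 ≡ 1 (mod 23), since |⟨13⟩| = 11.
4^11 mod 23 = 1.
Since 1 = 1, 4 lies in the subgroup.

yes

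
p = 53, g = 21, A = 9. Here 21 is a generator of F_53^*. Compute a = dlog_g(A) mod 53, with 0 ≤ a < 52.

38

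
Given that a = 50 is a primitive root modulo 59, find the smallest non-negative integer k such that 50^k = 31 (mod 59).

35

Baby-step giant-step with m = ceil(sqrt(58)) = 8.
Baby table (50^j mod 59 for j=0..7):
  0:1  1:50  2:22  3:38  4:12  5:10  6:28  7:43
Giant step factor: 50^(-8) ≡ 25 (mod 59).
Scan 31·25^i mod 59 for i = 0, 1, …:
  i=0: 31   i=1: 8   i=2: 23   i=3: 44
  i=4: 38
Match at i=4, j=3: k = 4·8 + 3 = 35.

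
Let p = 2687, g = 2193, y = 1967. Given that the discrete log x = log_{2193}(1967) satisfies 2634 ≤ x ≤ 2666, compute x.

Compute 2193^2634 mod 2687 = 756, then multiply by 2193 repeatedly:
  2193^2634=756  2193^2635=29  2193^2636=1796  2193^2637=2173  2193^2638=1338
  2193^2639=30  2193^2640=1302  2193^2641=1692  2193^2642=2496  2193^2643=309
  2193^2644=513  2193^2645=1843  2193^2646=451  2193^2647=227  2193^2648=716
  2193^2649=980  2193^2650=2227  2193^2651=1532  2193^2652=926  2193^2653=2033
  2193^2654=636  2193^2655=195  2193^2656=402  2193^2657=250  2193^2658=102
  2193^2659=665  2193^2660=1991  2193^2661=2575  2193^2662=1588  2193^2663=132
  2193^2664=1967
Found 1967 at exponent 2664.

2664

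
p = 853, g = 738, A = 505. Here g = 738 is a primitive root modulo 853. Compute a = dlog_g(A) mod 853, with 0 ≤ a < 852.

255

Baby-step giant-step with m = ceil(sqrt(852)) = 30.
Baby table (738^j mod 853 for j=0..29):
  0:1  1:738  2:430  3:24  4:652  5:84  6:576  7:294
  8:310  9:176  10:232  11:616  12:812  13:450  14:283  15:722
  16:564  17:821  18:268  19:741  20:85  21:461  22:724  23:334
  24:828  25:316  26:339  27:253  28:760  29:459
Giant step factor: 738^(-30) ≡ 777 (mod 853).
Scan 505·777^i mod 853 for i = 0, 1, …:
  i=0: 505   i=1: 5   i=2: 473   i=3: 731
  i=4: 742   i=5: 759   i=6: 320   i=7: 417
  i=8: 722
Match at i=8, j=15: a = 8·30 + 15 = 255.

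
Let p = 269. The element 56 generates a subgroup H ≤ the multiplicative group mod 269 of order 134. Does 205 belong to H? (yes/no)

205 ∈ ⟨56⟩ iff 205^134 ≡ 1 (mod 269), since |⟨56⟩| = 134.
205^134 mod 269 = 1.
Since 1 = 1, 205 lies in the subgroup.

yes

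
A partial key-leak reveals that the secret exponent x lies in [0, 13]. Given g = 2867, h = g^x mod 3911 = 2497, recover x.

6

Compute 2867^0 mod 3911 = 1, then multiply by 2867 repeatedly:
  2867^0=1  2867^1=2867  2867^2=2678  2867^3=533  2867^4=2821
  2867^5=3770  2867^6=2497
Found 2497 at exponent 6.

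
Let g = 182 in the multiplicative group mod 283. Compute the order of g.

282

The order of 182 must divide p − 1 = 282 = 2 · 3 · 47.
Divisors: 1, 2, 3, 6, 47, 94, 141, 282.
Check each in increasing order: 182^1 ≡ 182;  182^2 ≡ 13;  182^3 ≡ 102;  182^6 ≡ 216;  182^47 ≡ 239;  182^94 ≡ 238;  182^141 ≡ 282;  182^282 ≡ 1.
Smallest exponent giving 1 is 282.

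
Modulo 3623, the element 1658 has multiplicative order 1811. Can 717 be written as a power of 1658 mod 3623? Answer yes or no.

yes

717 ∈ ⟨1658⟩ iff 717^1811 ≡ 1 (mod 3623), since |⟨1658⟩| = 1811.
717^1811 mod 3623 = 1.
Since 1 = 1, 717 lies in the subgroup.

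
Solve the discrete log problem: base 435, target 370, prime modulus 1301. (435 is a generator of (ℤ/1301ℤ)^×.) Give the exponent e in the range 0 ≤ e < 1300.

926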